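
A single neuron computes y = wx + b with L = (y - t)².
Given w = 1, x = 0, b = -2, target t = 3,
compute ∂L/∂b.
∂L/∂b = -10

y = wx + b = (1)(0) + -2 = -2
∂L/∂y = 2(y - t) = 2(-2 - 3) = -10
∂y/∂b = 1
∂L/∂b = ∂L/∂y · ∂y/∂b = -10 × 1 = -10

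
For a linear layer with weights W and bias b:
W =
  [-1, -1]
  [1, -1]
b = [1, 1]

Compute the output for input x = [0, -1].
y = [2, 2]

Wx = [-1×0 + -1×-1, 1×0 + -1×-1]
   = [1, 1]
y = Wx + b = [1 + 1, 1 + 1] = [2, 2]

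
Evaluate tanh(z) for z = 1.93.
0.9587

tanh(1.93) = (e^(1.93) - e^(-1.93))/(e^(1.93) + e^(-1.93)) = 0.9587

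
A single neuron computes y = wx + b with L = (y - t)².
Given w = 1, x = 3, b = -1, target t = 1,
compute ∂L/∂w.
∂L/∂w = 6

y = wx + b = (1)(3) + -1 = 2
∂L/∂y = 2(y - t) = 2(2 - 1) = 2
∂y/∂w = x = 3
∂L/∂w = ∂L/∂y · ∂y/∂w = 2 × 3 = 6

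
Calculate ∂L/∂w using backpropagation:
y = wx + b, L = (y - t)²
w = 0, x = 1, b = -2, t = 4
∂L/∂w = -12

y = wx + b = (0)(1) + -2 = -2
∂L/∂y = 2(y - t) = 2(-2 - 4) = -12
∂y/∂w = x = 1
∂L/∂w = ∂L/∂y · ∂y/∂w = -12 × 1 = -12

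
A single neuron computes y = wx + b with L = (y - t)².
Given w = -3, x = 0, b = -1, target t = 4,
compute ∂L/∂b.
∂L/∂b = -10

y = wx + b = (-3)(0) + -1 = -1
∂L/∂y = 2(y - t) = 2(-1 - 4) = -10
∂y/∂b = 1
∂L/∂b = ∂L/∂y · ∂y/∂b = -10 × 1 = -10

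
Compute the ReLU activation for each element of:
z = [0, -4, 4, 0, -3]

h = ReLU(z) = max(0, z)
h = [0, 0, 4, 0, 0]

ReLU applied element-wise: max(0,0)=0, max(0,-4)=0, max(0,4)=4, max(0,0)=0, max(0,-3)=0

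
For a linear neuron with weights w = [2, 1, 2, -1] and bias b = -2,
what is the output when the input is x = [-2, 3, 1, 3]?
y = -4

y = (2)(-2) + (1)(3) + (2)(1) + (-1)(3) + -2 = -4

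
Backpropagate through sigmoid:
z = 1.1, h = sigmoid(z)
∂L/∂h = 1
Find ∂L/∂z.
∂L/∂z = 0.1874

σ(1.1) = 0.7503
σ'(1.1) = σ(1.1)(1 - σ(1.1)) = 0.7503 × 0.2497 = 0.1874
∂L/∂z = ∂L/∂h · σ'(z) = 1 × 0.1874 = 0.1874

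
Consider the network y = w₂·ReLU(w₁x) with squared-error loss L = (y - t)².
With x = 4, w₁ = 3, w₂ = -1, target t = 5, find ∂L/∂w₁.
∂L/∂w₁ = 136

Forward pass:
z = w₁x = 3×4 = 12
h = ReLU(12) = 12
y = w₂h = -1×12 = -12

Backward pass:
∂L/∂y = 2(y - t) = 2(-12 - 5) = -34
∂y/∂h = w₂ = -1
∂h/∂z = 1 (ReLU derivative)
∂z/∂w₁ = x = 4

∂L/∂w₁ = -34 × -1 × 1 × 4 = 136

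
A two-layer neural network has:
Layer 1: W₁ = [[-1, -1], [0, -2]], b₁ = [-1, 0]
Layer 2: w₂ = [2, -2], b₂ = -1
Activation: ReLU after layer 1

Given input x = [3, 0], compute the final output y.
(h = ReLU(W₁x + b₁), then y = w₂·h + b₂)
y = -1

Layer 1 pre-activation: z₁ = [-4, 0]
After ReLU: h = [0, 0]
Layer 2 output: y = 2×0 + -2×0 + -1 = -1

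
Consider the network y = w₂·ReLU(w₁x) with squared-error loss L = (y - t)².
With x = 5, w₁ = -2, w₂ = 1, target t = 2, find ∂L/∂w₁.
∂L/∂w₁ = 0

Forward pass:
z = w₁x = -2×5 = -10
h = ReLU(-10) = 0
y = w₂h = 1×0 = 0

Backward pass:
∂L/∂y = 2(y - t) = 2(0 - 2) = -4
∂y/∂h = w₂ = 1
∂h/∂z = 0 (ReLU derivative)
∂z/∂w₁ = x = 5

∂L/∂w₁ = -4 × 1 × 0 × 5 = 0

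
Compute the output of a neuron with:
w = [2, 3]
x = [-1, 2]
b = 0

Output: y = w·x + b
y = 4

y = (2)(-1) + (3)(2) + 0 = 4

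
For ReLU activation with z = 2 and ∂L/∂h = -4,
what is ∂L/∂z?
∂L/∂z = -4

h = ReLU(2) = 2
Since z > 0: ∂h/∂z = 1
∂L/∂z = ∂L/∂h · ∂h/∂z = -4 × 1 = -4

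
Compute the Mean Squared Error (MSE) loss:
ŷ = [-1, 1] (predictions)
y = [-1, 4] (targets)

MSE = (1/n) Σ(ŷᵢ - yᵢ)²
MSE = 4.5

MSE = (1/2)((-1--1)² + (1-4)²) = (1/2)(0 + 9) = 4.5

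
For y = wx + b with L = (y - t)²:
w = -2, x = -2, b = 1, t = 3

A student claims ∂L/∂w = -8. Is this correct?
Correct

y = (-2)(-2) + 1 = 5
∂L/∂y = 2(y - t) = 2(5 - 3) = 4
∂y/∂w = x = -2
∂L/∂w = 4 × -2 = -8

Claimed value: -8
Correct: The correct gradient is -8.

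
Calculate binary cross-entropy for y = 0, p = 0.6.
L = 0.9163

L = -0·log(0.6) - 1·log(0.4) = -log(0.4) = 0.9163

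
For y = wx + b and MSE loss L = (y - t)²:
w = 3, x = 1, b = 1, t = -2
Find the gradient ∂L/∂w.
∂L/∂w = 12

y = wx + b = (3)(1) + 1 = 4
∂L/∂y = 2(y - t) = 2(4 - -2) = 12
∂y/∂w = x = 1
∂L/∂w = ∂L/∂y · ∂y/∂w = 12 × 1 = 12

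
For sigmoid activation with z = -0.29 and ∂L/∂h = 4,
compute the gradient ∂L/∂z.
∂L/∂z = 0.9793

σ(-0.29) = 0.428
σ'(-0.29) = σ(-0.29)(1 - σ(-0.29)) = 0.428 × 0.572 = 0.2448
∂L/∂z = ∂L/∂h · σ'(z) = 4 × 0.2448 = 0.9793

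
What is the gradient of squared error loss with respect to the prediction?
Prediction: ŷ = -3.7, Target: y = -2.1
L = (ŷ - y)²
∂L/∂ŷ = -3.2

∂L/∂ŷ = 2(ŷ - y) = 2(-3.7 - -2.1) = 2(-1.6) = -3.2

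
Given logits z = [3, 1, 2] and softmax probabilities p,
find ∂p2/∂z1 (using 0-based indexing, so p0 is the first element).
∂p2/∂z1 = -0.02203

p = softmax(z) = [0.6652, 0.09003, 0.2447]
p2 = 0.2447, p1 = 0.09003

∂p2/∂z1 = -p2 × p1 = -0.2447 × 0.09003 = -0.02203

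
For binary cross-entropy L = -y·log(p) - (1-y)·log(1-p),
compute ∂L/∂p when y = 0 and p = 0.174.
∂L/∂p = 1.211

∂L/∂p = -y/p + (1-y)/(1-p) = 0 + 1/0.826 = 1.211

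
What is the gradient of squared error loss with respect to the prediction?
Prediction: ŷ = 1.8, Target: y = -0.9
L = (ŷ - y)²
∂L/∂ŷ = 5.4

∂L/∂ŷ = 2(ŷ - y) = 2(1.8 - -0.9) = 2(2.7) = 5.4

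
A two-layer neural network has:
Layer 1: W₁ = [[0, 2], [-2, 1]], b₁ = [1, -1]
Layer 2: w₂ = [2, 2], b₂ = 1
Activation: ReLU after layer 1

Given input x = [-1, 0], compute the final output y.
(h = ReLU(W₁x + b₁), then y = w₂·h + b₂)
y = 5

Layer 1 pre-activation: z₁ = [1, 1]
After ReLU: h = [1, 1]
Layer 2 output: y = 2×1 + 2×1 + 1 = 5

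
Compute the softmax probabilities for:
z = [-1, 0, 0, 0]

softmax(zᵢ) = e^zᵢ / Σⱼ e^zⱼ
p = [0.1092, 0.2969, 0.2969, 0.2969]

exp(z) = [0.3679, 1, 1, 1]
Sum = 3.368
p = [0.1092, 0.2969, 0.2969, 0.2969]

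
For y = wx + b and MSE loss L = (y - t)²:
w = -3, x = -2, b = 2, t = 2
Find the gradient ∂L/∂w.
∂L/∂w = -24

y = wx + b = (-3)(-2) + 2 = 8
∂L/∂y = 2(y - t) = 2(8 - 2) = 12
∂y/∂w = x = -2
∂L/∂w = ∂L/∂y · ∂y/∂w = 12 × -2 = -24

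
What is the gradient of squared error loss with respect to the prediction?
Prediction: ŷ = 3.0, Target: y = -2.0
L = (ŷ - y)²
∂L/∂ŷ = 10.0

∂L/∂ŷ = 2(ŷ - y) = 2(3.0 - -2.0) = 2(5.0) = 10.0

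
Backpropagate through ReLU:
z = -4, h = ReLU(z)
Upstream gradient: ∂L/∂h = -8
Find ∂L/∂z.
∂L/∂z = 0

h = ReLU(-4) = 0
Since z < 0: ∂h/∂z = 0
∂L/∂z = ∂L/∂h · ∂h/∂z = -8 × 0 = 0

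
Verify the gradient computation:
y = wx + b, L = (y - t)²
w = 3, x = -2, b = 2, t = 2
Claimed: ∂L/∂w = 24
Correct

y = (3)(-2) + 2 = -4
∂L/∂y = 2(y - t) = 2(-4 - 2) = -12
∂y/∂w = x = -2
∂L/∂w = -12 × -2 = 24

Claimed value: 24
Correct: The correct gradient is 24.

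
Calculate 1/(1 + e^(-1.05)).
0.7408

sigmoid(1.05) = 1/(1 + e^(-1.05)) = 1/(1 + 0.3499) = 0.7408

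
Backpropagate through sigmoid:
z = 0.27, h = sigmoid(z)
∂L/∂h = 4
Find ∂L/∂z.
∂L/∂z = 0.982

σ(0.27) = 0.5671
σ'(0.27) = σ(0.27)(1 - σ(0.27)) = 0.5671 × 0.4329 = 0.2455
∂L/∂z = ∂L/∂h · σ'(z) = 4 × 0.2455 = 0.982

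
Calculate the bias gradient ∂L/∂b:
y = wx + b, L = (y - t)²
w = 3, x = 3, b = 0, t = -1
∂L/∂b = 20

y = wx + b = (3)(3) + 0 = 9
∂L/∂y = 2(y - t) = 2(9 - -1) = 20
∂y/∂b = 1
∂L/∂b = ∂L/∂y · ∂y/∂b = 20 × 1 = 20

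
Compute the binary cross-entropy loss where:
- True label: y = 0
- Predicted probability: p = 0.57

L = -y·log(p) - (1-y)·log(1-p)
L = 0.844

L = -0·log(0.57) - 1·log(0.43) = -log(0.43) = 0.844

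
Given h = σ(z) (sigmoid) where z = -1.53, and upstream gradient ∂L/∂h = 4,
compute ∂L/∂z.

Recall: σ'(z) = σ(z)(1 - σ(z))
∂L/∂z = 0.5852

σ(-1.53) = 0.178
σ'(-1.53) = σ(-1.53)(1 - σ(-1.53)) = 0.178 × 0.822 = 0.1463
∂L/∂z = ∂L/∂h · σ'(z) = 4 × 0.1463 = 0.5852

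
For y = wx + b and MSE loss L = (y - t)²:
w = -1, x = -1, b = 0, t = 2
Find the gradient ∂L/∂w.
∂L/∂w = 2

y = wx + b = (-1)(-1) + 0 = 1
∂L/∂y = 2(y - t) = 2(1 - 2) = -2
∂y/∂w = x = -1
∂L/∂w = ∂L/∂y · ∂y/∂w = -2 × -1 = 2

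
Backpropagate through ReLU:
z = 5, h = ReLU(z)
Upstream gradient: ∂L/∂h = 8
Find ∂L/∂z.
∂L/∂z = 8

h = ReLU(5) = 5
Since z > 0: ∂h/∂z = 1
∂L/∂z = ∂L/∂h · ∂h/∂z = 8 × 1 = 8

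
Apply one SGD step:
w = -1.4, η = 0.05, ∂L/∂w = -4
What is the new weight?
w_new = -1.2

w_new = w - η·∂L/∂w = -1.4 - 0.05×(-4) = -1.4 - (-0.2) = -1.2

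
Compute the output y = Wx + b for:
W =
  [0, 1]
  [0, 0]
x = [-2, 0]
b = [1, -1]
y = [1, -1]

Wx = [0×-2 + 1×0, 0×-2 + 0×0]
   = [0, 0]
y = Wx + b = [0 + 1, 0 + -1] = [1, -1]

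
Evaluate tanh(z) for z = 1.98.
0.9626

tanh(1.98) = (e^(1.98) - e^(-1.98))/(e^(1.98) + e^(-1.98)) = 0.9626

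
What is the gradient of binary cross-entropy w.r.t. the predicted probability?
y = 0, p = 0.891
∂L/∂p = 9.174

∂L/∂p = -y/p + (1-y)/(1-p) = 0 + 1/0.109 = 9.174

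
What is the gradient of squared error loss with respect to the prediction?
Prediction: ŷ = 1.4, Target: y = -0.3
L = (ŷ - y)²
∂L/∂ŷ = 3.4

∂L/∂ŷ = 2(ŷ - y) = 2(1.4 - -0.3) = 2(1.7) = 3.4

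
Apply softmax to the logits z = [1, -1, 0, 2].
p = [0.2369, 0.0321, 0.0871, 0.6439]

exp(z) = [2.718, 0.3679, 1, 7.389]
Sum = 11.48
p = [0.2369, 0.0321, 0.0871, 0.6439]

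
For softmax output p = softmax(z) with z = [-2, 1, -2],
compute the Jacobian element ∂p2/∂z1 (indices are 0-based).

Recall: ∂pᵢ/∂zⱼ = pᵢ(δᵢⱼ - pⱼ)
∂p2/∂z1 = -0.04118

p = softmax(z) = [0.04528, 0.9094, 0.04528]
p2 = 0.04528, p1 = 0.9094

∂p2/∂z1 = -p2 × p1 = -0.04528 × 0.9094 = -0.04118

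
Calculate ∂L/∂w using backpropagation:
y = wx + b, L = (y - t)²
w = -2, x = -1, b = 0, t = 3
∂L/∂w = 2

y = wx + b = (-2)(-1) + 0 = 2
∂L/∂y = 2(y - t) = 2(2 - 3) = -2
∂y/∂w = x = -1
∂L/∂w = ∂L/∂y · ∂y/∂w = -2 × -1 = 2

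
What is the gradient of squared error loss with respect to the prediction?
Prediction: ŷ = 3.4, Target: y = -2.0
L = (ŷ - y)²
∂L/∂ŷ = 10.8

∂L/∂ŷ = 2(ŷ - y) = 2(3.4 - -2.0) = 2(5.4) = 10.8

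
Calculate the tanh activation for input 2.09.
0.9699

tanh(2.09) = (e^(2.09) - e^(-2.09))/(e^(2.09) + e^(-2.09)) = 0.9699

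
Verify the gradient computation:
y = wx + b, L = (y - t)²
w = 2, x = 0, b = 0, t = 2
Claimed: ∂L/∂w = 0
Correct

y = (2)(0) + 0 = 0
∂L/∂y = 2(y - t) = 2(0 - 2) = -4
∂y/∂w = x = 0
∂L/∂w = -4 × 0 = 0

Claimed value: 0
Correct: The correct gradient is 0.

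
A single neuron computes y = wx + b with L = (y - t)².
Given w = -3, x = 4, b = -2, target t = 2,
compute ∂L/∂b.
∂L/∂b = -32

y = wx + b = (-3)(4) + -2 = -14
∂L/∂y = 2(y - t) = 2(-14 - 2) = -32
∂y/∂b = 1
∂L/∂b = ∂L/∂y · ∂y/∂b = -32 × 1 = -32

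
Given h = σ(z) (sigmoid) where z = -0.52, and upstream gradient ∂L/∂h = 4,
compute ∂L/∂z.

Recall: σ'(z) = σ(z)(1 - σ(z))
∂L/∂z = 0.9353

σ(-0.52) = 0.3729
σ'(-0.52) = σ(-0.52)(1 - σ(-0.52)) = 0.3729 × 0.6271 = 0.2338
∂L/∂z = ∂L/∂h · σ'(z) = 4 × 0.2338 = 0.9353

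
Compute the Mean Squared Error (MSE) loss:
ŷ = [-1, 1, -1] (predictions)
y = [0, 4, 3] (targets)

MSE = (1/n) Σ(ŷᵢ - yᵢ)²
MSE = 8.667

MSE = (1/3)((-1-0)² + (1-4)² + (-1-3)²) = (1/3)(1 + 9 + 16) = 8.667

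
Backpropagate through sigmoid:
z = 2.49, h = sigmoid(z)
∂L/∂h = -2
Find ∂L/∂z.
∂L/∂z = -0.1414

σ(2.49) = 0.9234
σ'(2.49) = σ(2.49)(1 - σ(2.49)) = 0.9234 × 0.07656 = 0.0707
∂L/∂z = ∂L/∂h · σ'(z) = -2 × 0.0707 = -0.1414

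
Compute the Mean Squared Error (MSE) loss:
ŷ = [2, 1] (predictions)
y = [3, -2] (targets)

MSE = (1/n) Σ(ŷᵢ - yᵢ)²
MSE = 5

MSE = (1/2)((2-3)² + (1--2)²) = (1/2)(1 + 9) = 5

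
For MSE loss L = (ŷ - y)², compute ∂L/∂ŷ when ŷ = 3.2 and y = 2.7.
∂L/∂ŷ = 1.0

∂L/∂ŷ = 2(ŷ - y) = 2(3.2 - 2.7) = 2(0.5) = 1.0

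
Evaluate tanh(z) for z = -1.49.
-0.9033

tanh(-1.49) = (e^(-1.49) - e^(1.49))/(e^(-1.49) + e^(1.49)) = -0.9033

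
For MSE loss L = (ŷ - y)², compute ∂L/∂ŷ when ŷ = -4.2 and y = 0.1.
∂L/∂ŷ = -8.6

∂L/∂ŷ = 2(ŷ - y) = 2(-4.2 - 0.1) = 2(-4.3) = -8.6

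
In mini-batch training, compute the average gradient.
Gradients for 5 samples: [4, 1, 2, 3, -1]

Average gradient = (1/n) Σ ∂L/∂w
Average gradient = 1.8

Average = (1/5)(4 + 1 + 2 + 3 + -1) = 9/5 = 1.8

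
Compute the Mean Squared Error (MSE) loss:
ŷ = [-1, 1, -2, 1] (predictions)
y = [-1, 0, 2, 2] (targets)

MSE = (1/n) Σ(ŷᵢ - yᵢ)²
MSE = 4.5

MSE = (1/4)((-1--1)² + (1-0)² + (-2-2)² + (1-2)²) = (1/4)(0 + 1 + 16 + 1) = 4.5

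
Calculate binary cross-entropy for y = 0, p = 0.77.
L = 1.47

L = -0·log(0.77) - 1·log(0.23) = -log(0.23) = 1.47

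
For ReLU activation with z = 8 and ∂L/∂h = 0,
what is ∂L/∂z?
∂L/∂z = 0

h = ReLU(8) = 8
Since z > 0: ∂h/∂z = 1
∂L/∂z = ∂L/∂h · ∂h/∂z = 0 × 1 = 0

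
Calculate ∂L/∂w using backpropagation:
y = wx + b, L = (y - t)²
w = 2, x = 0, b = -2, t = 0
∂L/∂w = 0

y = wx + b = (2)(0) + -2 = -2
∂L/∂y = 2(y - t) = 2(-2 - 0) = -4
∂y/∂w = x = 0
∂L/∂w = ∂L/∂y · ∂y/∂w = -4 × 0 = 0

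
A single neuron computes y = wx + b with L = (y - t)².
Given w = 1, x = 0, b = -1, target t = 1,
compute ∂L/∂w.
∂L/∂w = 0

y = wx + b = (1)(0) + -1 = -1
∂L/∂y = 2(y - t) = 2(-1 - 1) = -4
∂y/∂w = x = 0
∂L/∂w = ∂L/∂y · ∂y/∂w = -4 × 0 = 0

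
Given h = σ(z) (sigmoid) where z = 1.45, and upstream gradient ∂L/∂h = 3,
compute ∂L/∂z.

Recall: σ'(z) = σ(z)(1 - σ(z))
∂L/∂z = 0.4617

σ(1.45) = 0.81
σ'(1.45) = σ(1.45)(1 - σ(1.45)) = 0.81 × 0.19 = 0.1539
∂L/∂z = ∂L/∂h · σ'(z) = 3 × 0.1539 = 0.4617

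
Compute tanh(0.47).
0.4382

tanh(0.47) = (e^(0.47) - e^(-0.47))/(e^(0.47) + e^(-0.47)) = 0.4382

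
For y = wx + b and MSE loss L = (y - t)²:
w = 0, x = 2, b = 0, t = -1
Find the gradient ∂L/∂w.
∂L/∂w = 4

y = wx + b = (0)(2) + 0 = 0
∂L/∂y = 2(y - t) = 2(0 - -1) = 2
∂y/∂w = x = 2
∂L/∂w = ∂L/∂y · ∂y/∂w = 2 × 2 = 4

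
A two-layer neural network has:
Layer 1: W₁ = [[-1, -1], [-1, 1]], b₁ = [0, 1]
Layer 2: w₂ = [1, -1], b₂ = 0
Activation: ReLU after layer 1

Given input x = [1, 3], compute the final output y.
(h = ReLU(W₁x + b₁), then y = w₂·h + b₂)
y = -3

Layer 1 pre-activation: z₁ = [-4, 3]
After ReLU: h = [0, 3]
Layer 2 output: y = 1×0 + -1×3 + 0 = -3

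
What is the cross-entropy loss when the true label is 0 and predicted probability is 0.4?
L = 0.5108

L = -0·log(0.4) - 1·log(0.6) = -log(0.6) = 0.5108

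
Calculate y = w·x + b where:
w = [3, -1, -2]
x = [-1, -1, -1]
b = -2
y = -2

y = (3)(-1) + (-1)(-1) + (-2)(-1) + -2 = -2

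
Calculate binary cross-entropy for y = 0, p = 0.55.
L = 0.7985

L = -0·log(0.55) - 1·log(0.45) = -log(0.45) = 0.7985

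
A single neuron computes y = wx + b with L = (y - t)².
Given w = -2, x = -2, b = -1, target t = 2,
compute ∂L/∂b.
∂L/∂b = 2

y = wx + b = (-2)(-2) + -1 = 3
∂L/∂y = 2(y - t) = 2(3 - 2) = 2
∂y/∂b = 1
∂L/∂b = ∂L/∂y · ∂y/∂b = 2 × 1 = 2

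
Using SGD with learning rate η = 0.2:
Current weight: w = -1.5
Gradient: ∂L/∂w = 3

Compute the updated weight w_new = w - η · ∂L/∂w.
w_new = -2.1

w_new = w - η·∂L/∂w = -1.5 - 0.2×(3) = -1.5 - (0.6) = -2.1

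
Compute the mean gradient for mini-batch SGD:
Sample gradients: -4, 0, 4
Average gradient = 0

Average = (1/3)(-4 + 0 + 4) = 0/3 = 0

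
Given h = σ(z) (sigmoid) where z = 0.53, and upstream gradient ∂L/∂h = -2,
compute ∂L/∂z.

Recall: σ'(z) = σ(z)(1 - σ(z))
∂L/∂z = -0.4665

σ(0.53) = 0.6295
σ'(0.53) = σ(0.53)(1 - σ(0.53)) = 0.6295 × 0.3705 = 0.2332
∂L/∂z = ∂L/∂h · σ'(z) = -2 × 0.2332 = -0.4665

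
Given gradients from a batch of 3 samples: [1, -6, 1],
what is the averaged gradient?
Average gradient = -1.333

Average = (1/3)(1 + -6 + 1) = -4/3 = -1.333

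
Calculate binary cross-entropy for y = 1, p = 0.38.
L = 0.9676

L = -1·log(0.38) - 0·log(0.62) = -log(0.38) = 0.9676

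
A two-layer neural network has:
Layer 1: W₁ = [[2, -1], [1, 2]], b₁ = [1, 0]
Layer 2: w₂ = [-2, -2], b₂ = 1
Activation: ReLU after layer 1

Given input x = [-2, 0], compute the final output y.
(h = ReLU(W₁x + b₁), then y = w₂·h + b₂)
y = 1

Layer 1 pre-activation: z₁ = [-3, -2]
After ReLU: h = [0, 0]
Layer 2 output: y = -2×0 + -2×0 + 1 = 1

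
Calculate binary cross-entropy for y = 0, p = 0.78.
L = 1.514

L = -0·log(0.78) - 1·log(0.22) = -log(0.22) = 1.514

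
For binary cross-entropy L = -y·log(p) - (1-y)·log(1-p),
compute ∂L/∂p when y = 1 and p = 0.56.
∂L/∂p = -1.786

∂L/∂p = -y/p + (1-y)/(1-p) = -1/0.56 + 0 = -1.786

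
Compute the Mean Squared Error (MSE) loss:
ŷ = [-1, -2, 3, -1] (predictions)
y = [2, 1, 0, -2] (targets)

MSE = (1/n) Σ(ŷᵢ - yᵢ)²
MSE = 7

MSE = (1/4)((-1-2)² + (-2-1)² + (3-0)² + (-1--2)²) = (1/4)(9 + 9 + 9 + 1) = 7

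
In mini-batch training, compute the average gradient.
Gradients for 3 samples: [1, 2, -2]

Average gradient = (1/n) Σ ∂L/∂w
Average gradient = 0.3333

Average = (1/3)(1 + 2 + -2) = 1/3 = 0.3333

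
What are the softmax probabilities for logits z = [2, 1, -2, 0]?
p = [0.6572, 0.2418, 0.012, 0.0889]

exp(z) = [7.389, 2.718, 0.1353, 1]
Sum = 11.24
p = [0.6572, 0.2418, 0.012, 0.0889]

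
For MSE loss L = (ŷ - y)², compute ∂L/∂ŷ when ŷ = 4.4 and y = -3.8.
∂L/∂ŷ = 16.4

∂L/∂ŷ = 2(ŷ - y) = 2(4.4 - -3.8) = 2(8.2) = 16.4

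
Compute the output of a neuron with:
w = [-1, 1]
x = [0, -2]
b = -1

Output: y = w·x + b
y = -3

y = (-1)(0) + (1)(-2) + -1 = -3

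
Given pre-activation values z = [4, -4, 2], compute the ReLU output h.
h = [4, 0, 2]

ReLU applied element-wise: max(0,4)=4, max(0,-4)=0, max(0,2)=2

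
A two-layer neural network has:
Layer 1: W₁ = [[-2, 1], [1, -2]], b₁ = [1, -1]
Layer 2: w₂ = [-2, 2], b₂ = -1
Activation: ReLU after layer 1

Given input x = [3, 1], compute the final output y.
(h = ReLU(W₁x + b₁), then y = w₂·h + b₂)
y = -1

Layer 1 pre-activation: z₁ = [-4, 0]
After ReLU: h = [0, 0]
Layer 2 output: y = -2×0 + 2×0 + -1 = -1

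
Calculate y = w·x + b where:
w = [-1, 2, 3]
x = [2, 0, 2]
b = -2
y = 2

y = (-1)(2) + (2)(0) + (3)(2) + -2 = 2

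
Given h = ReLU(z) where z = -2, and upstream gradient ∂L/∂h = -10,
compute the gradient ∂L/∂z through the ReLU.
∂L/∂z = 0

h = ReLU(-2) = 0
Since z < 0: ∂h/∂z = 0
∂L/∂z = ∂L/∂h · ∂h/∂z = -10 × 0 = 0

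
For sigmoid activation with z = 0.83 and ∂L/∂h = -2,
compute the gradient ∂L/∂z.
∂L/∂z = -0.4229

σ(0.83) = 0.6964
σ'(0.83) = σ(0.83)(1 - σ(0.83)) = 0.6964 × 0.3036 = 0.2114
∂L/∂z = ∂L/∂h · σ'(z) = -2 × 0.2114 = -0.4229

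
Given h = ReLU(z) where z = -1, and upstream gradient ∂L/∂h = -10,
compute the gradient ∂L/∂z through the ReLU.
∂L/∂z = 0

h = ReLU(-1) = 0
Since z < 0: ∂h/∂z = 0
∂L/∂z = ∂L/∂h · ∂h/∂z = -10 × 0 = 0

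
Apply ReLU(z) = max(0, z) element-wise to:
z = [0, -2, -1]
h = [0, 0, 0]

ReLU applied element-wise: max(0,0)=0, max(0,-2)=0, max(0,-1)=0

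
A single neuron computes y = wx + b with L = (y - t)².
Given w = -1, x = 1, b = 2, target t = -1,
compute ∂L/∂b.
∂L/∂b = 4

y = wx + b = (-1)(1) + 2 = 1
∂L/∂y = 2(y - t) = 2(1 - -1) = 4
∂y/∂b = 1
∂L/∂b = ∂L/∂y · ∂y/∂b = 4 × 1 = 4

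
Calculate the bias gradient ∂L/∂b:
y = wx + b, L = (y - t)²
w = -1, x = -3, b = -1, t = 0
∂L/∂b = 4

y = wx + b = (-1)(-3) + -1 = 2
∂L/∂y = 2(y - t) = 2(2 - 0) = 4
∂y/∂b = 1
∂L/∂b = ∂L/∂y · ∂y/∂b = 4 × 1 = 4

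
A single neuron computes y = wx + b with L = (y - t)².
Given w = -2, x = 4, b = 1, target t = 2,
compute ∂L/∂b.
∂L/∂b = -18

y = wx + b = (-2)(4) + 1 = -7
∂L/∂y = 2(y - t) = 2(-7 - 2) = -18
∂y/∂b = 1
∂L/∂b = ∂L/∂y · ∂y/∂b = -18 × 1 = -18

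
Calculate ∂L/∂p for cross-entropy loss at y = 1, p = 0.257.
∂L/∂p = -3.891

∂L/∂p = -y/p + (1-y)/(1-p) = -1/0.257 + 0 = -3.891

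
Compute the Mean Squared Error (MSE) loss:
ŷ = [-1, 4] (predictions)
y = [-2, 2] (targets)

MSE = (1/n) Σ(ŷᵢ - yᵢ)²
MSE = 2.5

MSE = (1/2)((-1--2)² + (4-2)²) = (1/2)(1 + 4) = 2.5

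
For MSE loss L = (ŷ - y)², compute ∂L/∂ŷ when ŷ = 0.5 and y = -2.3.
∂L/∂ŷ = 5.6

∂L/∂ŷ = 2(ŷ - y) = 2(0.5 - -2.3) = 2(2.8) = 5.6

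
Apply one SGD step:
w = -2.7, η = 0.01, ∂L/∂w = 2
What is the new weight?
w_new = -2.72

w_new = w - η·∂L/∂w = -2.7 - 0.01×(2) = -2.7 - (0.02) = -2.72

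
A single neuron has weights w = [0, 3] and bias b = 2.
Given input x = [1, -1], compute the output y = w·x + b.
y = -1

y = (0)(1) + (3)(-1) + 2 = -1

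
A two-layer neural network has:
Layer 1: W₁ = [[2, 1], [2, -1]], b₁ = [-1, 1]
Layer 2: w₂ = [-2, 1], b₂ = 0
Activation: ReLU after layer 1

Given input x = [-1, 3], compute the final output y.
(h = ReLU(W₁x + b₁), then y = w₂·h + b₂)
y = 0

Layer 1 pre-activation: z₁ = [0, -4]
After ReLU: h = [0, 0]
Layer 2 output: y = -2×0 + 1×0 + 0 = 0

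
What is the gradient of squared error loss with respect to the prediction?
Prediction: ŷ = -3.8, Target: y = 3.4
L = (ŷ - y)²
∂L/∂ŷ = -14.4

∂L/∂ŷ = 2(ŷ - y) = 2(-3.8 - 3.4) = 2(-7.2) = -14.4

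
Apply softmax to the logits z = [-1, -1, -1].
p = [0.3333, 0.3333, 0.3333]

exp(z) = [0.3679, 0.3679, 0.3679]
Sum = 1.104
p = [0.3333, 0.3333, 0.3333]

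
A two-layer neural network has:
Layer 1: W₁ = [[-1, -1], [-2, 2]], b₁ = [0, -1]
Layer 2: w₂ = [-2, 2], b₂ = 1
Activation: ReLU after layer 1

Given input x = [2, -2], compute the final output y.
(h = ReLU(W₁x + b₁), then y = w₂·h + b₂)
y = 1

Layer 1 pre-activation: z₁ = [0, -9]
After ReLU: h = [0, 0]
Layer 2 output: y = -2×0 + 2×0 + 1 = 1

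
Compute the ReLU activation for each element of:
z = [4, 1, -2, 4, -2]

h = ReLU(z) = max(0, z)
h = [4, 1, 0, 4, 0]

ReLU applied element-wise: max(0,4)=4, max(0,1)=1, max(0,-2)=0, max(0,4)=4, max(0,-2)=0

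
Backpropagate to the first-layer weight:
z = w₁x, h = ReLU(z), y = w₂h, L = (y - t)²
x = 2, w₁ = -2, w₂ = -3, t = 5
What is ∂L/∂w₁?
∂L/∂w₁ = 0

Forward pass:
z = w₁x = -2×2 = -4
h = ReLU(-4) = 0
y = w₂h = -3×0 = 0

Backward pass:
∂L/∂y = 2(y - t) = 2(0 - 5) = -10
∂y/∂h = w₂ = -3
∂h/∂z = 0 (ReLU derivative)
∂z/∂w₁ = x = 2

∂L/∂w₁ = -10 × -3 × 0 × 2 = 0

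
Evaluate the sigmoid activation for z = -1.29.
0.2159

sigmoid(-1.29) = 1/(1 + e^(1.29)) = 1/(1 + 3.633) = 0.2159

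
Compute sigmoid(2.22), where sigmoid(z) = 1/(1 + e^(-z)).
0.902

sigmoid(2.22) = 1/(1 + e^(-2.22)) = 1/(1 + 0.1086) = 0.902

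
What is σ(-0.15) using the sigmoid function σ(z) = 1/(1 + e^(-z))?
0.4626

sigmoid(-0.15) = 1/(1 + e^(0.15)) = 1/(1 + 1.162) = 0.4626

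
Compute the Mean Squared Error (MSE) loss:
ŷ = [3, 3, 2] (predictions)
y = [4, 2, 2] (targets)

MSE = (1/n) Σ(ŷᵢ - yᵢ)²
MSE = 0.6667

MSE = (1/3)((3-4)² + (3-2)² + (2-2)²) = (1/3)(1 + 1 + 0) = 0.6667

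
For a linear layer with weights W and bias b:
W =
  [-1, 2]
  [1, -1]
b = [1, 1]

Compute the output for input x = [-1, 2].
y = [6, -2]

Wx = [-1×-1 + 2×2, 1×-1 + -1×2]
   = [5, -3]
y = Wx + b = [5 + 1, -3 + 1] = [6, -2]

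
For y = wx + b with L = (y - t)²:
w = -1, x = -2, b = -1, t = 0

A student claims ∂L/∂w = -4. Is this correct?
Correct

y = (-1)(-2) + -1 = 1
∂L/∂y = 2(y - t) = 2(1 - 0) = 2
∂y/∂w = x = -2
∂L/∂w = 2 × -2 = -4

Claimed value: -4
Correct: The correct gradient is -4.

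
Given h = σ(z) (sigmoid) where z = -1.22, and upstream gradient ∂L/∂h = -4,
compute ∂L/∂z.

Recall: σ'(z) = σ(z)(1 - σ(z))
∂L/∂z = -0.7039

σ(-1.22) = 0.2279
σ'(-1.22) = σ(-1.22)(1 - σ(-1.22)) = 0.2279 × 0.7721 = 0.176
∂L/∂z = ∂L/∂h · σ'(z) = -4 × 0.176 = -0.7039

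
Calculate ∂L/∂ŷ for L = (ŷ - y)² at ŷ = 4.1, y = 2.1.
∂L/∂ŷ = 4.0

∂L/∂ŷ = 2(ŷ - y) = 2(4.1 - 2.1) = 2(2.0) = 4.0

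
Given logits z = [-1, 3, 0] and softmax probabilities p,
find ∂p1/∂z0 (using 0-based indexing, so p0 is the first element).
∂p1/∂z0 = -0.01605

p = softmax(z) = [0.01715, 0.9362, 0.04661]
p1 = 0.9362, p0 = 0.01715

∂p1/∂z0 = -p1 × p0 = -0.9362 × 0.01715 = -0.01605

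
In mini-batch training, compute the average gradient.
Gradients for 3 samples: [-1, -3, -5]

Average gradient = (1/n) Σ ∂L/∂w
Average gradient = -3

Average = (1/3)(-1 + -3 + -5) = -9/3 = -3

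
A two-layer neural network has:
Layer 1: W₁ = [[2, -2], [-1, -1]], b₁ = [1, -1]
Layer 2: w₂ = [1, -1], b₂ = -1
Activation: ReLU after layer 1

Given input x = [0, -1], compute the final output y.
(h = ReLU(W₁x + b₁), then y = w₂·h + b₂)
y = 2

Layer 1 pre-activation: z₁ = [3, 0]
After ReLU: h = [3, 0]
Layer 2 output: y = 1×3 + -1×0 + -1 = 2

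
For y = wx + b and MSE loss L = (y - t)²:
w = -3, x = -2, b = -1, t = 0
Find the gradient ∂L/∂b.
∂L/∂b = 10

y = wx + b = (-3)(-2) + -1 = 5
∂L/∂y = 2(y - t) = 2(5 - 0) = 10
∂y/∂b = 1
∂L/∂b = ∂L/∂y · ∂y/∂b = 10 × 1 = 10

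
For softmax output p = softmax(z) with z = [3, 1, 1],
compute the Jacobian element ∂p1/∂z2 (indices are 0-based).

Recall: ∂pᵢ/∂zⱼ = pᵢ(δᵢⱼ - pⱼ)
∂p1/∂z2 = -0.01134

p = softmax(z) = [0.787, 0.1065, 0.1065]
p1 = 0.1065, p2 = 0.1065

∂p1/∂z2 = -p1 × p2 = -0.1065 × 0.1065 = -0.01134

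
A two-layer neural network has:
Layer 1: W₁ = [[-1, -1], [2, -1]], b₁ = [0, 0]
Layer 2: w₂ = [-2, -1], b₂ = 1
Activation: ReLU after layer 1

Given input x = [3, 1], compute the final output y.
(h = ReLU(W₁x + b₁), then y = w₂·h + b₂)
y = -4

Layer 1 pre-activation: z₁ = [-4, 5]
After ReLU: h = [0, 5]
Layer 2 output: y = -2×0 + -1×5 + 1 = -4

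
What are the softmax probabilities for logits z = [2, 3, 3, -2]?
p = [0.1549, 0.4211, 0.4211, 0.0028]

exp(z) = [7.389, 20.09, 20.09, 0.1353]
Sum = 47.7
p = [0.1549, 0.4211, 0.4211, 0.0028]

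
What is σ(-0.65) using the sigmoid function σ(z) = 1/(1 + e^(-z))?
0.343

sigmoid(-0.65) = 1/(1 + e^(0.65)) = 1/(1 + 1.916) = 0.343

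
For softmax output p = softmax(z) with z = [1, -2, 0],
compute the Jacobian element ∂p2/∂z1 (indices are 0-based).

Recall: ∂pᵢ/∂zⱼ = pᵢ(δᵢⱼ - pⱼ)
∂p2/∂z1 = -0.009113

p = softmax(z) = [0.7054, 0.03512, 0.2595]
p2 = 0.2595, p1 = 0.03512

∂p2/∂z1 = -p2 × p1 = -0.2595 × 0.03512 = -0.009113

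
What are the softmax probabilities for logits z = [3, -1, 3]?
p = [0.4955, 0.0091, 0.4955]

exp(z) = [20.09, 0.3679, 20.09]
Sum = 40.54
p = [0.4955, 0.0091, 0.4955]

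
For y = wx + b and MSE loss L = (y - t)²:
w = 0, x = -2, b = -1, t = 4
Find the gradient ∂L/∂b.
∂L/∂b = -10

y = wx + b = (0)(-2) + -1 = -1
∂L/∂y = 2(y - t) = 2(-1 - 4) = -10
∂y/∂b = 1
∂L/∂b = ∂L/∂y · ∂y/∂b = -10 × 1 = -10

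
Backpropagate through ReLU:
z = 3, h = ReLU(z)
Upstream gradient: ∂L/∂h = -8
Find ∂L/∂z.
∂L/∂z = -8

h = ReLU(3) = 3
Since z > 0: ∂h/∂z = 1
∂L/∂z = ∂L/∂h · ∂h/∂z = -8 × 1 = -8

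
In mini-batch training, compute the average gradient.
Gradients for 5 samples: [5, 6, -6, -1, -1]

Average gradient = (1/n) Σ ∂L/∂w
Average gradient = 0.6

Average = (1/5)(5 + 6 + -6 + -1 + -1) = 3/5 = 0.6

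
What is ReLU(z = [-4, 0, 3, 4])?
h = [0, 0, 3, 4]

ReLU applied element-wise: max(0,-4)=0, max(0,0)=0, max(0,3)=3, max(0,4)=4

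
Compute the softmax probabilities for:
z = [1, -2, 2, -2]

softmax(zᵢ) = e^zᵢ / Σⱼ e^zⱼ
p = [0.2619, 0.013, 0.712, 0.013]

exp(z) = [2.718, 0.1353, 7.389, 0.1353]
Sum = 10.38
p = [0.2619, 0.013, 0.712, 0.013]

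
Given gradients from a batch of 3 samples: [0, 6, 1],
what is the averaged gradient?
Average gradient = 2.333

Average = (1/3)(0 + 6 + 1) = 7/3 = 2.333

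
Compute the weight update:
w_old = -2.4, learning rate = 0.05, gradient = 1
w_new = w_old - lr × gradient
w_new = -2.45

w_new = w - η·∂L/∂w = -2.4 - 0.05×(1) = -2.4 - (0.05) = -2.45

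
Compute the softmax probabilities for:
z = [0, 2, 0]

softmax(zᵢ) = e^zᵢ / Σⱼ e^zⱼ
p = [0.1065, 0.787, 0.1065]

exp(z) = [1, 7.389, 1]
Sum = 9.389
p = [0.1065, 0.787, 0.1065]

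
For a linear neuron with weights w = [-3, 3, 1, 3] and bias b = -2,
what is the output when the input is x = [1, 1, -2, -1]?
y = -7

y = (-3)(1) + (3)(1) + (1)(-2) + (3)(-1) + -2 = -7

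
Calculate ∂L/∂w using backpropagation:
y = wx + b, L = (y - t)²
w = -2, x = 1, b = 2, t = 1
∂L/∂w = -2

y = wx + b = (-2)(1) + 2 = 0
∂L/∂y = 2(y - t) = 2(0 - 1) = -2
∂y/∂w = x = 1
∂L/∂w = ∂L/∂y · ∂y/∂w = -2 × 1 = -2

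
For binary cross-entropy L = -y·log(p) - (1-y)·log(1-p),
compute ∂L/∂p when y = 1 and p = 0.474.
∂L/∂p = -2.11

∂L/∂p = -y/p + (1-y)/(1-p) = -1/0.474 + 0 = -2.11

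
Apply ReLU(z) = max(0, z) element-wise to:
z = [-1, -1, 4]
h = [0, 0, 4]

ReLU applied element-wise: max(0,-1)=0, max(0,-1)=0, max(0,4)=4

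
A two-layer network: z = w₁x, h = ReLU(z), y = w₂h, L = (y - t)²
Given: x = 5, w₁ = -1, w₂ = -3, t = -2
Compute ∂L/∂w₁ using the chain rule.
∂L/∂w₁ = 0

Forward pass:
z = w₁x = -1×5 = -5
h = ReLU(-5) = 0
y = w₂h = -3×0 = 0

Backward pass:
∂L/∂y = 2(y - t) = 2(0 - -2) = 4
∂y/∂h = w₂ = -3
∂h/∂z = 0 (ReLU derivative)
∂z/∂w₁ = x = 5

∂L/∂w₁ = 4 × -3 × 0 × 5 = 0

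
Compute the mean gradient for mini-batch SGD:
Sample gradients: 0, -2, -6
Average gradient = -2.667

Average = (1/3)(0 + -2 + -6) = -8/3 = -2.667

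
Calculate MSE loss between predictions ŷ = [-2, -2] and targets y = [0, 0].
MSE = 4

MSE = (1/2)((-2-0)² + (-2-0)²) = (1/2)(4 + 4) = 4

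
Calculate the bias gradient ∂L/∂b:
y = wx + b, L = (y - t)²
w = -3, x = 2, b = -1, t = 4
∂L/∂b = -22

y = wx + b = (-3)(2) + -1 = -7
∂L/∂y = 2(y - t) = 2(-7 - 4) = -22
∂y/∂b = 1
∂L/∂b = ∂L/∂y · ∂y/∂b = -22 × 1 = -22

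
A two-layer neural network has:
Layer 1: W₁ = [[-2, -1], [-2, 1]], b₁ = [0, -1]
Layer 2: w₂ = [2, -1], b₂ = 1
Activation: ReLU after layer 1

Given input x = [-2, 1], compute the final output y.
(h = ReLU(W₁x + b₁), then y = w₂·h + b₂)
y = 3

Layer 1 pre-activation: z₁ = [3, 4]
After ReLU: h = [3, 4]
Layer 2 output: y = 2×3 + -1×4 + 1 = 3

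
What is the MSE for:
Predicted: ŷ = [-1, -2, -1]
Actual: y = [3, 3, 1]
MSE = 15

MSE = (1/3)((-1-3)² + (-2-3)² + (-1-1)²) = (1/3)(16 + 25 + 4) = 15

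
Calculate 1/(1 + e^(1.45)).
0.19

sigmoid(-1.45) = 1/(1 + e^(1.45)) = 1/(1 + 4.263) = 0.19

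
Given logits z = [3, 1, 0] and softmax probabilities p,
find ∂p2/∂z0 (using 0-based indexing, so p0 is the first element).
∂p2/∂z0 = -0.03545

p = softmax(z) = [0.8438, 0.1142, 0.04201]
p2 = 0.04201, p0 = 0.8438

∂p2/∂z0 = -p2 × p0 = -0.04201 × 0.8438 = -0.03545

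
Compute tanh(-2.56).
-0.9881

tanh(-2.56) = (e^(-2.56) - e^(2.56))/(e^(-2.56) + e^(2.56)) = -0.9881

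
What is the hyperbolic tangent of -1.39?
-0.8832

tanh(-1.39) = (e^(-1.39) - e^(1.39))/(e^(-1.39) + e^(1.39)) = -0.8832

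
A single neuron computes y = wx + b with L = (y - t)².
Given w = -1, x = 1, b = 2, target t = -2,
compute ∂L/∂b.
∂L/∂b = 6

y = wx + b = (-1)(1) + 2 = 1
∂L/∂y = 2(y - t) = 2(1 - -2) = 6
∂y/∂b = 1
∂L/∂b = ∂L/∂y · ∂y/∂b = 6 × 1 = 6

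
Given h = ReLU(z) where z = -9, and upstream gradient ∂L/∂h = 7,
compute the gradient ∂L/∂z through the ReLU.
∂L/∂z = 0

h = ReLU(-9) = 0
Since z < 0: ∂h/∂z = 0
∂L/∂z = ∂L/∂h · ∂h/∂z = 7 × 0 = 0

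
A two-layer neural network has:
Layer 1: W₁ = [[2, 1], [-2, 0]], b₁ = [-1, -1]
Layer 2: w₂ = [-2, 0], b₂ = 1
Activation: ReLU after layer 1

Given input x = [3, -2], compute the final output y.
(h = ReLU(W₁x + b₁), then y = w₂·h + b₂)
y = -5

Layer 1 pre-activation: z₁ = [3, -7]
After ReLU: h = [3, 0]
Layer 2 output: y = -2×3 + 0×0 + 1 = -5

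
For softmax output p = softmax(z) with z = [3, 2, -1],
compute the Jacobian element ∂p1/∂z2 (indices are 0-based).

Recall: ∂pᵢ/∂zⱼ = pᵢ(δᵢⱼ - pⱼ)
∂p1/∂z2 = -0.003507

p = softmax(z) = [0.7214, 0.2654, 0.01321]
p1 = 0.2654, p2 = 0.01321

∂p1/∂z2 = -p1 × p2 = -0.2654 × 0.01321 = -0.003507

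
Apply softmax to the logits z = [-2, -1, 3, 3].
p = [0.0033, 0.009, 0.4938, 0.4938]

exp(z) = [0.1353, 0.3679, 20.09, 20.09]
Sum = 40.67
p = [0.0033, 0.009, 0.4938, 0.4938]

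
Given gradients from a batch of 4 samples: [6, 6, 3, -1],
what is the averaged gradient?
Average gradient = 3.5

Average = (1/4)(6 + 6 + 3 + -1) = 14/4 = 3.5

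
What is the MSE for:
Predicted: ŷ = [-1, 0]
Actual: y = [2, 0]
MSE = 4.5

MSE = (1/2)((-1-2)² + (0-0)²) = (1/2)(9 + 0) = 4.5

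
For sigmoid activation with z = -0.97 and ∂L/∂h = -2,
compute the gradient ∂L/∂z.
∂L/∂z = -0.3986

σ(-0.97) = 0.2749
σ'(-0.97) = σ(-0.97)(1 - σ(-0.97)) = 0.2749 × 0.7251 = 0.1993
∂L/∂z = ∂L/∂h · σ'(z) = -2 × 0.1993 = -0.3986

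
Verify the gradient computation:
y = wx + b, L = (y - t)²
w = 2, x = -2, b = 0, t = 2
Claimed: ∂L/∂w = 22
Incorrect

y = (2)(-2) + 0 = -4
∂L/∂y = 2(y - t) = 2(-4 - 2) = -12
∂y/∂w = x = -2
∂L/∂w = -12 × -2 = 24

Claimed value: 22
Incorrect: The correct gradient is 24.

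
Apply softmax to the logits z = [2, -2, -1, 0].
p = [0.831, 0.0152, 0.0414, 0.1125]

exp(z) = [7.389, 0.1353, 0.3679, 1]
Sum = 8.892
p = [0.831, 0.0152, 0.0414, 0.1125]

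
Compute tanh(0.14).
0.1391

tanh(0.14) = (e^(0.14) - e^(-0.14))/(e^(0.14) + e^(-0.14)) = 0.1391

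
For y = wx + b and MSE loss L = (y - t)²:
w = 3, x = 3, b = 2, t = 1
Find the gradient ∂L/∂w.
∂L/∂w = 60

y = wx + b = (3)(3) + 2 = 11
∂L/∂y = 2(y - t) = 2(11 - 1) = 20
∂y/∂w = x = 3
∂L/∂w = ∂L/∂y · ∂y/∂w = 20 × 3 = 60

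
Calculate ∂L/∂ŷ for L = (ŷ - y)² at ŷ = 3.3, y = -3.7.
∂L/∂ŷ = 14.0

∂L/∂ŷ = 2(ŷ - y) = 2(3.3 - -3.7) = 2(7.0) = 14.0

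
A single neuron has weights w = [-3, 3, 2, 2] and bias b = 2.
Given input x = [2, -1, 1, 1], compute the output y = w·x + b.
y = -3

y = (-3)(2) + (3)(-1) + (2)(1) + (2)(1) + 2 = -3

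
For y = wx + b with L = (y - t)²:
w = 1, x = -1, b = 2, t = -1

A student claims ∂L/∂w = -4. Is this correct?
Correct

y = (1)(-1) + 2 = 1
∂L/∂y = 2(y - t) = 2(1 - -1) = 4
∂y/∂w = x = -1
∂L/∂w = 4 × -1 = -4

Claimed value: -4
Correct: The correct gradient is -4.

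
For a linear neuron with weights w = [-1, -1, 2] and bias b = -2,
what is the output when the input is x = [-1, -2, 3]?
y = 7

y = (-1)(-1) + (-1)(-2) + (2)(3) + -2 = 7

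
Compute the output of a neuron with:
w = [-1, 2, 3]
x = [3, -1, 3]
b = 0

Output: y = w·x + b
y = 4

y = (-1)(3) + (2)(-1) + (3)(3) + 0 = 4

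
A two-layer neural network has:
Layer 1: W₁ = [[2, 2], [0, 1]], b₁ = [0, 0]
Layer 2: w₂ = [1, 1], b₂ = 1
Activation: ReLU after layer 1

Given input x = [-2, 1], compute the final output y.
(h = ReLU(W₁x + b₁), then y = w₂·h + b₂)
y = 2

Layer 1 pre-activation: z₁ = [-2, 1]
After ReLU: h = [0, 1]
Layer 2 output: y = 1×0 + 1×1 + 1 = 2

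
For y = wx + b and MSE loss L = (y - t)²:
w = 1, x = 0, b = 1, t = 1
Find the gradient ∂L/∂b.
∂L/∂b = 0

y = wx + b = (1)(0) + 1 = 1
∂L/∂y = 2(y - t) = 2(1 - 1) = 0
∂y/∂b = 1
∂L/∂b = ∂L/∂y · ∂y/∂b = 0 × 1 = 0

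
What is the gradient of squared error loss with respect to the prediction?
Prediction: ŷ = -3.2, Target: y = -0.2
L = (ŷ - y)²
∂L/∂ŷ = -6.0

∂L/∂ŷ = 2(ŷ - y) = 2(-3.2 - -0.2) = 2(-3.0) = -6.0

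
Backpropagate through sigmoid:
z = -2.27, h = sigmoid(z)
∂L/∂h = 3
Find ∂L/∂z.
∂L/∂z = 0.2546

σ(-2.27) = 0.09364
σ'(-2.27) = σ(-2.27)(1 - σ(-2.27)) = 0.09364 × 0.9064 = 0.08487
∂L/∂z = ∂L/∂h · σ'(z) = 3 × 0.08487 = 0.2546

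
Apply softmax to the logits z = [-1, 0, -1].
p = [0.2119, 0.5761, 0.2119]

exp(z) = [0.3679, 1, 0.3679]
Sum = 1.736
p = [0.2119, 0.5761, 0.2119]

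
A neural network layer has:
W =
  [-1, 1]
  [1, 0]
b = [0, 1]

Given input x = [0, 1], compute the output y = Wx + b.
y = [1, 1]

Wx = [-1×0 + 1×1, 1×0 + 0×1]
   = [1, 0]
y = Wx + b = [1 + 0, 0 + 1] = [1, 1]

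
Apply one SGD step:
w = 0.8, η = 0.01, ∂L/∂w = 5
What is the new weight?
w_new = 0.75

w_new = w - η·∂L/∂w = 0.8 - 0.01×(5) = 0.8 - (0.05) = 0.75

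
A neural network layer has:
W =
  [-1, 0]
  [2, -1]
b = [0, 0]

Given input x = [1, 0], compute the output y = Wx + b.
y = [-1, 2]

Wx = [-1×1 + 0×0, 2×1 + -1×0]
   = [-1, 2]
y = Wx + b = [-1 + 0, 2 + 0] = [-1, 2]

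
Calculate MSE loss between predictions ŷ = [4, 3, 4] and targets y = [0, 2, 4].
MSE = 5.667

MSE = (1/3)((4-0)² + (3-2)² + (4-4)²) = (1/3)(16 + 1 + 0) = 5.667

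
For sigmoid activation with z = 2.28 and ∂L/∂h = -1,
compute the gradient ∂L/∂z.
∂L/∂z = -0.08418

σ(2.28) = 0.9072
σ'(2.28) = σ(2.28)(1 - σ(2.28)) = 0.9072 × 0.09279 = 0.08418
∂L/∂z = ∂L/∂h · σ'(z) = -1 × 0.08418 = -0.08418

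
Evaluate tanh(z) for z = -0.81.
-0.6696

tanh(-0.81) = (e^(-0.81) - e^(0.81))/(e^(-0.81) + e^(0.81)) = -0.6696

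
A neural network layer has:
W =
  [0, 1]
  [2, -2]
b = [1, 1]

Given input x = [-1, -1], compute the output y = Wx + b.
y = [0, 1]

Wx = [0×-1 + 1×-1, 2×-1 + -2×-1]
   = [-1, 0]
y = Wx + b = [-1 + 1, 0 + 1] = [0, 1]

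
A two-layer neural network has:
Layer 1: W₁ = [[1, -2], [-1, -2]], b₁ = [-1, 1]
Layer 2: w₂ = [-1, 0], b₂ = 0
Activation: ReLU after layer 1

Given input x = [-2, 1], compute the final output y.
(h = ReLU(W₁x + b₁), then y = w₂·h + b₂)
y = 0

Layer 1 pre-activation: z₁ = [-5, 1]
After ReLU: h = [0, 1]
Layer 2 output: y = -1×0 + 0×1 + 0 = 0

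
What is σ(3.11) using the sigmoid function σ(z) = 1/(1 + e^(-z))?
0.9573

sigmoid(3.11) = 1/(1 + e^(-3.11)) = 1/(1 + 0.0446) = 0.9573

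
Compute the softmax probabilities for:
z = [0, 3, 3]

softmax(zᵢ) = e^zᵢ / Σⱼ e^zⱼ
p = [0.0243, 0.4879, 0.4879]

exp(z) = [1, 20.09, 20.09]
Sum = 41.17
p = [0.0243, 0.4879, 0.4879]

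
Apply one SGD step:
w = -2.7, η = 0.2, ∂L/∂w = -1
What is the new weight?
w_new = -2.5

w_new = w - η·∂L/∂w = -2.7 - 0.2×(-1) = -2.7 - (-0.2) = -2.5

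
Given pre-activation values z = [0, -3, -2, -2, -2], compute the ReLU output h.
h = [0, 0, 0, 0, 0]

ReLU applied element-wise: max(0,0)=0, max(0,-3)=0, max(0,-2)=0, max(0,-2)=0, max(0,-2)=0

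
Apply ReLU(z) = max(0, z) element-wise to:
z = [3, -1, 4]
h = [3, 0, 4]

ReLU applied element-wise: max(0,3)=3, max(0,-1)=0, max(0,4)=4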